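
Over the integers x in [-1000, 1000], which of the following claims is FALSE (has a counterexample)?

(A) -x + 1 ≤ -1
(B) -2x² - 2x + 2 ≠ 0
(A) x = 0: LHS = -0 + 1 = 1; 1 ≤ -1 — FAILS

(B) Track d = LHS − RHS over the integers in [-1000, 1000]. Equality would need d = 0, but d changes sign only between consecutive integers, jumping over 0:
x = -2: LHS = -2·(-2)² - 2·(-2) + 2 = -2; -2 ≠ 0 — holds  (d = -2)
x = -1: LHS = -2·(-1)² - 2·(-1) + 2 = 2; 2 ≠ 0 — holds  (d = 2)
x = 0: LHS = -2·0² - 2·0 + 2 = 2; 2 ≠ 0 — holds  (d = 2)
x = 1: LHS = -2·1² - 2·1 + 2 = -2; -2 ≠ 0 — holds  (d = -2)
Away from these crossings d keeps a constant sign, and checking every integer in [-1000, 1000] confirms d ≠ 0 throughout. Hence the two sides are never equal, so the relation holds for every integer in [-1000, 1000].

Only (A) has a counterexample.

Answer: A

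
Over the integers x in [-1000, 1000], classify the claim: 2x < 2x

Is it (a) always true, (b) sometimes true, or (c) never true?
Over all integers in [-1000, 1000], LHS − RHS is smallest at x = 0, where it equals 0:
x = 0: LHS = 2·0 = 0, RHS = 2·0 = 0; 0 < 0 — FAILS
At the ends of the range:
x = -1000: LHS = 2·(-1000) = -2000, RHS = 2·(-1000) = -2000; -2000 < -2000 — FAILS
x = 1000: LHS = 2·1000 = 2000, RHS = 2·1000 = 2000; 2000 < 2000 — FAILS
Hence LHS − RHS is never negative, i.e. LHS ≥ RHS throughout, so the claimed relation (<) fails for every integer in [-1000, 1000].

No integer in the range satisfies it.

Answer: Never true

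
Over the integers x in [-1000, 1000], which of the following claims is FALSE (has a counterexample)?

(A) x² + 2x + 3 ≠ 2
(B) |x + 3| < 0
(A) x = -1: LHS = (-1)² + 2·(-1) + 3 = 2; 2 ≠ 2 — FAILS
(B) x = 0: LHS = |0 + 3| = |3| = 3; 3 < 0 — FAILS

Answer: Both A and B are false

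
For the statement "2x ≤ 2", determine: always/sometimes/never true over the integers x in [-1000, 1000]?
Holds at x = 0: LHS = 2·0 = 0; 0 ≤ 2 — holds
Fails at x = 2: LHS = 2·2 = 4; 4 ≤ 2 — FAILS
It is satisfied by some integers in the range but not all.

Answer: Sometimes true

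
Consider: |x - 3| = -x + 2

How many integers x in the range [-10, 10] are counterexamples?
Counterexamples in [-10, 10]: {-10, -9, -8, -7, -6, -5, -4, -3, -2, -1, 0, 1, 2, 3, 4, 5, 6, 7, 8, 9, 10}.

Counting them gives 21 values.

Answer: 21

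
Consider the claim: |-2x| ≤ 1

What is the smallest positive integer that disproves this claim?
Testing positive integers:
x = 1: LHS = |-2·1| = |-2| = 2; 2 ≤ 1 — FAILS  ← smallest positive counterexample

Answer: x = 1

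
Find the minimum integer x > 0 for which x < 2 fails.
Testing positive integers:
x = 1: 1 < 2 — holds
x = 2: 2 < 2 — FAILS  ← smallest positive counterexample

Answer: x = 2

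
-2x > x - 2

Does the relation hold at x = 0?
x = 0: LHS = -2·0 = 0, RHS = 0 - 2 = -2; 0 > -2 — holds

The relation is satisfied at x = 0.

Answer: Yes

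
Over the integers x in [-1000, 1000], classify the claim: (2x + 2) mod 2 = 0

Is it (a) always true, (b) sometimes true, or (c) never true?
For a polynomial with integer coefficients, its value mod 2 depends only on x mod 2, so it suffices to check one representative of each residue class, x = 0, 1:
x = 0: LHS = (2·0 + 2) mod 2 = 2 mod 2 = 0; 0 = 0 — holds
x = 1: LHS = (2·1 + 2) mod 2 = 4 mod 2 = 0; 0 = 0 — holds
The relation holds in every residue class, so the relation holds for every integer in [-1000, 1000].

No counterexample exists.

Answer: Always true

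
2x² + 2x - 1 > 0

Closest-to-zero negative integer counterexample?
Testing negative integers from -1 downward:
x = -1: LHS = 2·(-1)² + 2·(-1) - 1 = -1; -1 > 0 — FAILS  ← closest negative counterexample to 0

Answer: x = -1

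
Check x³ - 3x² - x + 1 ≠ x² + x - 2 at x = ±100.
x = 100: LHS = 100³ - 3·100² - 100 + 1 = 969901, RHS = 100² + 100 - 2 = 10098; 969901 ≠ 10098 — holds
x = -100: LHS = (-100)³ - 3·(-100)² - (-100) + 1 = -1029899, RHS = (-100)² + (-100) - 2 = 9898; -1029899 ≠ 9898 — holds

Answer: Yes, holds for both x = 100 and x = -100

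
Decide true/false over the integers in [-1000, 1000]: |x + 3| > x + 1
Over all integers in [-1000, 1000], LHS − RHS is smallest at x = 0, where it equals 2:
x = 0: LHS = |0 + 3| = |3| = 3, RHS = 0 + 1 = 1; 3 > 1 — holds
At the ends of the range:
x = -1000: LHS = |(-1000) + 3| = |-997| = 997, RHS = (-1000) + 1 = -999; 997 > -999 — holds
x = 1000: LHS = |1000 + 3| = |1003| = 1003, RHS = 1000 + 1 = 1001; 1003 > 1001 — holds
Hence LHS − RHS is never zero or negative, i.e. LHS > RHS throughout, so the relation holds for every integer in [-1000, 1000].

No counterexample exists.

Answer: True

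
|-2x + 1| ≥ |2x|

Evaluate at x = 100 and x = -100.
x = 100: LHS = |-2·100 + 1| = |-199| = 199, RHS = |2·100| = |200| = 200; 199 ≥ 200 — FAILS
x = -100: LHS = |-2·(-100) + 1| = |201| = 201, RHS = |2·(-100)| = |-200| = 200; 201 ≥ 200 — holds

Answer: Partially: fails for x = 100, holds for x = -100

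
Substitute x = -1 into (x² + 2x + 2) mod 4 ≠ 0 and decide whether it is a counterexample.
Substitute x = -1 into the relation:
x = -1: LHS = ((-1)² + 2·(-1) + 2) mod 4 = 1 mod 4 = 1; 1 ≠ 0 — holds

The relation holds at x = -1, so it is not a counterexample.

Answer: No, x = -1 is not a counterexample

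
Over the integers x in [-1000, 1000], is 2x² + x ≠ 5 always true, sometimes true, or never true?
Track d = LHS − RHS over the integers in [-1000, 1000]. Equality would need d = 0, but d changes sign only between consecutive integers, jumping over 0:
x = -2: LHS = 2·(-2)² + (-2) = 6; 6 ≠ 5 — holds  (d = 1)
x = -1: LHS = 2·(-1)² + (-1) = 1; 1 ≠ 5 — holds  (d = -4)
x = 1: LHS = 2·1² + 1 = 3; 3 ≠ 5 — holds  (d = -2)
x = 2: LHS = 2·2² + 2 = 10; 10 ≠ 5 — holds  (d = 5)
Away from these crossings d keeps a constant sign, and checking every integer in [-1000, 1000] confirms d ≠ 0 throughout. Hence the two sides are never equal, so the relation holds for every integer in [-1000, 1000].

No counterexample exists.

Answer: Always true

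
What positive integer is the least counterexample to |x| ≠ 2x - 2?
Testing positive integers:
x = 1: LHS = |1| = 1, RHS = 2·1 - 2 = 0; 1 ≠ 0 — holds
x = 2: LHS = |2| = 2, RHS = 2·2 - 2 = 2; 2 ≠ 2 — FAILS  ← smallest positive counterexample

Answer: x = 2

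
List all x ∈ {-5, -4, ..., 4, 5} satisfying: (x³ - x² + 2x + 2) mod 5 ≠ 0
Holds for: {-5, -4, -2, -1, 0, 1, 3, 4, 5}
Fails for: {-3, 2}

Answer: {-5, -4, -2, -1, 0, 1, 3, 4, 5}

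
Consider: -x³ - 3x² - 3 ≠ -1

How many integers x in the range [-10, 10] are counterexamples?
Track d = LHS − RHS over the integers in [-10, 10]. Equality would need d = 0, but d changes sign only between consecutive integers, jumping over 0:
x = -4: LHS = -(-4)³ - 3·(-4)² - 3 = 13; 13 ≠ -1 — holds  (d = 14)
x = -3: LHS = -(-3)³ - 3·(-3)² - 3 = -3; -3 ≠ -1 — holds  (d = -2)
Away from these crossings d keeps a constant sign, and checking every integer in [-10, 10] confirms d ≠ 0 throughout. Hence the two sides are never equal, so the relation holds for every integer in [-10, 10].

No counterexample appears in that range.

Answer: 0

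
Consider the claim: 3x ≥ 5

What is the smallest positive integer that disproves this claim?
Testing positive integers:
x = 1: LHS = 3·1 = 3; 3 ≥ 5 — FAILS  ← smallest positive counterexample

Answer: x = 1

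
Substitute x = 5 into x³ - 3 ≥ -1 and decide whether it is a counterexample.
Substitute x = 5 into the relation:
x = 5: LHS = 5³ - 3 = 122; 122 ≥ -1 — holds

The claim holds here, so x = 5 is not a counterexample. (A counterexample exists elsewhere, e.g. x = 0.)

Answer: No, x = 5 is not a counterexample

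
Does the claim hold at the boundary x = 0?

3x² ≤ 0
x = 0: LHS = 3·0² = 0; 0 ≤ 0 — holds

The relation is satisfied at x = 0.

Answer: Yes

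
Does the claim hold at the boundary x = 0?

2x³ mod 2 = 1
x = 0: LHS = (2·0³) mod 2 = 0 mod 2 = 0; 0 = 1 — FAILS

The relation fails at x = 0, so x = 0 is a counterexample.

Answer: No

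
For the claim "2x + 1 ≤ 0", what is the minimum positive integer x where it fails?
Testing positive integers:
x = 1: LHS = 2·1 + 1 = 3; 3 ≤ 0 — FAILS  ← smallest positive counterexample

Answer: x = 1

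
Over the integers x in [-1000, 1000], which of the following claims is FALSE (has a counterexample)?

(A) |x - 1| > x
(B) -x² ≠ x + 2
(A) x = 1: LHS = |1 - 1| = |0| = 0; 0 > 1 — FAILS

(B) Over all integers in [-1000, 1000], LHS − RHS is always negative; it is closest to 0 at x = 0, where it equals -2:
x = 0: LHS = -0² = 0, RHS = 0 + 2 = 2; 0 ≠ 2 — holds
At the ends of the range:
x = -1000: LHS = -(-1000)² = -1000000, RHS = (-1000) + 2 = -998; -1000000 ≠ -998 — holds
x = 1000: LHS = -1000² = -1000000, RHS = 1000 + 2 = 1002; -1000000 ≠ 1002 — holds
Hence LHS − RHS is never 0, i.e. the two sides are never equal, so the relation holds for every integer in [-1000, 1000].

Only (A) has a counterexample.

Answer: A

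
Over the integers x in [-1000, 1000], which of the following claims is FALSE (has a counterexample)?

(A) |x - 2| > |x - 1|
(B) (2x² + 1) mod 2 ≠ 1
(A) x = 2: LHS = |2 - 2| = |0| = 0, RHS = |2 - 1| = |1| = 1; 0 > 1 — FAILS
(B) x = 0: LHS = (2·0² + 1) mod 2 = 1 mod 2 = 1; 1 ≠ 1 — FAILS

Answer: Both A and B are false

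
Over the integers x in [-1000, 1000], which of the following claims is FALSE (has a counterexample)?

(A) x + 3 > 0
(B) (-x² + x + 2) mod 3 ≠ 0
(A) x = -3: LHS = (-3) + 3 = 0; 0 > 0 — FAILS
(B) x = -1: LHS = (-(-1)² + (-1) + 2) mod 3 = 0 mod 3 = 0; 0 ≠ 0 — FAILS

Answer: Both A and B are false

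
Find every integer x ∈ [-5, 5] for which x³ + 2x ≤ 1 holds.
Holds for: {-5, -4, -3, -2, -1, 0}
Fails for: {1, 2, 3, 4, 5}

Answer: {-5, -4, -3, -2, -1, 0}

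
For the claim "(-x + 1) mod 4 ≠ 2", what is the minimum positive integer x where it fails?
Testing positive integers:
x = 1: LHS = (-1 + 1) mod 4 = 0 mod 4 = 0; 0 ≠ 2 — holds
x = 2: LHS = (-2 + 1) mod 4 = (-1) mod 4 = 3; 3 ≠ 2 — holds
x = 3: LHS = (-3 + 1) mod 4 = (-2) mod 4 = 2; 2 ≠ 2 — FAILS  ← smallest positive counterexample

Answer: x = 3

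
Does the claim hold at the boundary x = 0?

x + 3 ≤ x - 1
x = 0: LHS = 0 + 3 = 3, RHS = 0 - 1 = -1; 3 ≤ -1 — FAILS

The relation fails at x = 0, so x = 0 is a counterexample.

Answer: No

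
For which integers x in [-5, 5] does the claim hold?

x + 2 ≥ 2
Holds for: {0, 1, 2, 3, 4, 5}
Fails for: {-5, -4, -3, -2, -1}

Answer: {0, 1, 2, 3, 4, 5}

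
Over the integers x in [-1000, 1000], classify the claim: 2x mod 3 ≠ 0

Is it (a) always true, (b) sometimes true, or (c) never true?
Holds at x = 1: LHS = (2·1) mod 3 = 2 mod 3 = 2; 2 ≠ 0 — holds
Fails at x = 0: LHS = (2·0) mod 3 = 0 mod 3 = 0; 0 ≠ 0 — FAILS
It is satisfied by some integers in the range but not all.

Answer: Sometimes true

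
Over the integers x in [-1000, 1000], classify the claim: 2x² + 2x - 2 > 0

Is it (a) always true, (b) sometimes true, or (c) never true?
Holds at x = 1: LHS = 2·1² + 2·1 - 2 = 2; 2 > 0 — holds
Fails at x = 0: LHS = 2·0² + 2·0 - 2 = -2; -2 > 0 — FAILS
It is satisfied by some integers in the range but not all.

Answer: Sometimes true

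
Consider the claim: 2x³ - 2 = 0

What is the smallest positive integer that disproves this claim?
Testing positive integers:
x = 1: LHS = 2·1³ - 2 = 0; 0 = 0 — holds
x = 2: LHS = 2·2³ - 2 = 14; 14 = 0 — FAILS  ← smallest positive counterexample

Answer: x = 2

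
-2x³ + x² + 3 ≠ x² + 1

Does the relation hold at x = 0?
x = 0: LHS = -2·0³ + 0² + 3 = 3, RHS = 0² + 1 = 1; 3 ≠ 1 — holds

The relation is satisfied at x = 0.

Answer: Yes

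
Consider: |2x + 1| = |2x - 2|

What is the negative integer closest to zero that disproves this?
Testing negative integers from -1 downward:
x = -1: LHS = |2·(-1) + 1| = |-1| = 1, RHS = |2·(-1) - 2| = |-4| = 4; 1 = 4 — FAILS  ← closest negative counterexample to 0

Answer: x = -1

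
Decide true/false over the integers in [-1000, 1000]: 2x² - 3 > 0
The claim fails at x = 0:
x = 0: LHS = 2·0² - 3 = -3; -3 > 0 — FAILS

Because a single integer refutes it, the statement is false.

Answer: False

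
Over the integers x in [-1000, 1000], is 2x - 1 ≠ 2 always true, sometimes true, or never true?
Track d = LHS − RHS over the integers in [-1000, 1000]. Equality would need d = 0, but d changes sign only between consecutive integers, jumping over 0:
x = 1: LHS = 2·1 - 1 = 1; 1 ≠ 2 — holds  (d = -1)
x = 2: LHS = 2·2 - 1 = 3; 3 ≠ 2 — holds  (d = 1)
Away from these crossings d keeps a constant sign, and checking every integer in [-1000, 1000] confirms d ≠ 0 throughout. Hence the two sides are never equal, so the relation holds for every integer in [-1000, 1000].

No counterexample exists.

Answer: Always true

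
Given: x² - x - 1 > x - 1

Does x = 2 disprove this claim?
Substitute x = 2 into the relation:
x = 2: LHS = 2² - 2 - 1 = 1, RHS = 2 - 1 = 1; 1 > 1 — FAILS

Since the claim fails at x = 2, this value is a counterexample.

Answer: Yes, x = 2 is a counterexample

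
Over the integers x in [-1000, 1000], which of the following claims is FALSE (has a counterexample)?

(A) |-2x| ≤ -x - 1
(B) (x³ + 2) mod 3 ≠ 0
(A) x = 0: LHS = |-2·0| = |0| = 0, RHS = -0 - 1 = -1; 0 ≤ -1 — FAILS
(B) x = 1: LHS = (1³ + 2) mod 3 = 3 mod 3 = 0; 0 ≠ 0 — FAILS

Answer: Both A and B are false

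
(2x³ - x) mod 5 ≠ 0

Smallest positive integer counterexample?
Testing positive integers:
x = 1: LHS = (2·1³ - 1) mod 5 = 1 mod 5 = 1; 1 ≠ 0 — holds
x = 2: LHS = (2·2³ - 2) mod 5 = 14 mod 5 = 4; 4 ≠ 0 — holds
x = 3: LHS = (2·3³ - 3) mod 5 = 51 mod 5 = 1; 1 ≠ 0 — holds
x = 4: LHS = (2·4³ - 4) mod 5 = 124 mod 5 = 4; 4 ≠ 0 — holds
x = 5: LHS = (2·5³ - 5) mod 5 = 245 mod 5 = 0; 0 ≠ 0 — FAILS  ← smallest positive counterexample

Answer: x = 5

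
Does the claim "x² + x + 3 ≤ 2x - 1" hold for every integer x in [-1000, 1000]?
The claim fails at x = 0:
x = 0: LHS = 0² + 0 + 3 = 3, RHS = 2·0 - 1 = -1; 3 ≤ -1 — FAILS

Because a single integer refutes it, the statement is false.

Answer: False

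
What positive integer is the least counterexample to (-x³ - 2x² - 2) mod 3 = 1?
Testing positive integers:
x = 1: LHS = (-1³ - 2·1² - 2) mod 3 = (-5) mod 3 = 1; 1 = 1 — holds
x = 2: LHS = (-2³ - 2·2² - 2) mod 3 = (-18) mod 3 = 0; 0 = 1 — FAILS  ← smallest positive counterexample

Answer: x = 2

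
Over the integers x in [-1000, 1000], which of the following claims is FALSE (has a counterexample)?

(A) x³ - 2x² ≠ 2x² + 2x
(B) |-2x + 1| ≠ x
(A) x = 0: LHS = 0³ - 2·0² = 0, RHS = 2·0² + 2·0 = 0; 0 ≠ 0 — FAILS
(B) x = 1: LHS = |-2·1 + 1| = |-1| = 1; 1 ≠ 1 — FAILS

Answer: Both A and B are false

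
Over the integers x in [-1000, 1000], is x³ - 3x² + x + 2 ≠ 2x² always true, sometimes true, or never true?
Track d = LHS − RHS over the integers in [-1000, 1000]. Equality would need d = 0, but d changes sign only between consecutive integers, jumping over 0:
x = -1: LHS = (-1)³ - 3·(-1)² + (-1) + 2 = -3, RHS = 2·(-1)² = 2; -3 ≠ 2 — holds  (d = -5)
x = 0: LHS = 0³ - 3·0² + 0 + 2 = 2, RHS = 2·0² = 0; 2 ≠ 0 — holds  (d = 2)
x = 0: LHS = 0³ - 3·0² + 0 + 2 = 2, RHS = 2·0² = 0; 2 ≠ 0 — holds  (d = 2)
x = 1: LHS = 1³ - 3·1² + 1 + 2 = 1, RHS = 2·1² = 2; 1 ≠ 2 — holds  (d = -1)
x = 4: LHS = 4³ - 3·4² + 4 + 2 = 22, RHS = 2·4² = 32; 22 ≠ 32 — holds  (d = -10)
x = 5: LHS = 5³ - 3·5² + 5 + 2 = 57, RHS = 2·5² = 50; 57 ≠ 50 — holds  (d = 7)
Away from these crossings d keeps a constant sign, and checking every integer in [-1000, 1000] confirms d ≠ 0 throughout. Hence the two sides are never equal, so the relation holds for every integer in [-1000, 1000].

No counterexample exists.

Answer: Always true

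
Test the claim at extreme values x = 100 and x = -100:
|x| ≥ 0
x = 100: LHS = |100| = 100; 100 ≥ 0 — holds
x = -100: LHS = |-100| = 100; 100 ≥ 0 — holds

Answer: Yes, holds for both x = 100 and x = -100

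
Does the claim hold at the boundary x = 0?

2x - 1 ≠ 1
x = 0: LHS = 2·0 - 1 = -1; -1 ≠ 1 — holds

The relation is satisfied at x = 0.

Answer: Yes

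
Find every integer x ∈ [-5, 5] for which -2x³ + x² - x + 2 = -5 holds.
Track d = LHS − RHS over the integers in [-5, 5]. Equality would need d = 0, but d changes sign only between consecutive integers, jumping over 0:
x = 1: LHS = -2·1³ + 1² - 1 + 2 = 0; 0 = -5 — FAILS  (d = 5)
x = 2: LHS = -2·2³ + 2² - 2 + 2 = -12; -12 = -5 — FAILS  (d = -7)
Away from these crossings d keeps a constant sign, and checking every integer in [-5, 5] confirms d ≠ 0 throughout. Hence the two sides are never equal, so the claimed relation (=) fails for every integer in [-5, 5].

Answer: None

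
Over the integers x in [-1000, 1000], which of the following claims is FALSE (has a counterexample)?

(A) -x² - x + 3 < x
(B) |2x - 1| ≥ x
(A) x = 0: LHS = -0² - 0 + 3 = 3; 3 < 0 — FAILS

(B) Over all integers in [-1000, 1000], LHS − RHS is smallest at x = 1, where it equals 0:
x = 1: LHS = |2·1 - 1| = |1| = 1; 1 ≥ 1 — holds
At the ends of the range:
x = -1000: LHS = |2·(-1000) - 1| = |-2001| = 2001; 2001 ≥ -1000 — holds
x = 1000: LHS = |2·1000 - 1| = |1999| = 1999; 1999 ≥ 1000 — holds
Hence LHS − RHS is never negative, i.e. LHS ≥ RHS throughout, so the relation holds for every integer in [-1000, 1000].

Only (A) has a counterexample.

Answer: A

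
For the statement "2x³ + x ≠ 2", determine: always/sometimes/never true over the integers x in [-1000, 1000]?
Track d = LHS − RHS over the integers in [-1000, 1000]. Equality would need d = 0, but d changes sign only between consecutive integers, jumping over 0:
x = 0: LHS = 2·0³ + 0 = 0; 0 ≠ 2 — holds  (d = -2)
x = 1: LHS = 2·1³ + 1 = 3; 3 ≠ 2 — holds  (d = 1)
Away from these crossings d keeps a constant sign, and checking every integer in [-1000, 1000] confirms d ≠ 0 throughout. Hence the two sides are never equal, so the relation holds for every integer in [-1000, 1000].

No counterexample exists.

Answer: Always true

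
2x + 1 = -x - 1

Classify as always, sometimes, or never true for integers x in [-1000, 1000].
Track d = LHS − RHS over the integers in [-1000, 1000]. Equality would need d = 0, but d changes sign only between consecutive integers, jumping over 0:
x = -1: LHS = 2·(-1) + 1 = -1, RHS = -(-1) - 1 = 0; -1 = 0 — FAILS  (d = -1)
x = 0: LHS = 2·0 + 1 = 1, RHS = -0 - 1 = -1; 1 = -1 — FAILS  (d = 2)
Away from these crossings d keeps a constant sign, and checking every integer in [-1000, 1000] confirms d ≠ 0 throughout. Hence the two sides are never equal, so the claimed relation (=) fails for every integer in [-1000, 1000].

No integer in the range satisfies it.

Answer: Never true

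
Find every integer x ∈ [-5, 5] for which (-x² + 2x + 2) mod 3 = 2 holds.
Holds for: {-4, -3, -1, 0, 2, 3, 5}
Fails for: {-5, -2, 1, 4}

Answer: {-4, -3, -1, 0, 2, 3, 5}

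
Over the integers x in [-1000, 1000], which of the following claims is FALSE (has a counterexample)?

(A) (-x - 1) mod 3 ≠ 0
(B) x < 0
(A) x = -1: LHS = (-(-1) - 1) mod 3 = 0 mod 3 = 0; 0 ≠ 0 — FAILS
(B) x = 0: 0 < 0 — FAILS

Answer: Both A and B are false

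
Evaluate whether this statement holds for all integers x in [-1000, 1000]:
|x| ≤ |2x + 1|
Over all integers in [-1000, 1000], LHS − RHS is largest at x = -1, where it equals 0:
x = -1: LHS = |-1| = 1, RHS = |2·(-1) + 1| = |-1| = 1; 1 ≤ 1 — holds
At the ends of the range:
x = -1000: LHS = |-1000| = 1000, RHS = |2·(-1000) + 1| = |-1999| = 1999; 1000 ≤ 1999 — holds
x = 1000: LHS = |1000| = 1000, RHS = |2·1000 + 1| = |2001| = 2001; 1000 ≤ 2001 — holds
Hence LHS − RHS is never positive, i.e. LHS ≤ RHS throughout, so the relation holds for every integer in [-1000, 1000].

No counterexample exists.

Answer: True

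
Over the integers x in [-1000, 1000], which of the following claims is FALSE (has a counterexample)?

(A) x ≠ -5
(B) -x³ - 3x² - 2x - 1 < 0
(A) x = -5: -5 ≠ -5 — FAILS
(B) x = -3: LHS = -(-3)³ - 3·(-3)² - 2·(-3) - 1 = 5; 5 < 0 — FAILS

Answer: Both A and B are false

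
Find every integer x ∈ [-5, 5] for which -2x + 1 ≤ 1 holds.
Holds for: {0, 1, 2, 3, 4, 5}
Fails for: {-5, -4, -3, -2, -1}

Answer: {0, 1, 2, 3, 4, 5}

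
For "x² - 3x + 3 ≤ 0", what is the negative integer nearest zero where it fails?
Testing negative integers from -1 downward:
x = -1: LHS = (-1)² - 3·(-1) + 3 = 7; 7 ≤ 0 — FAILS  ← closest negative counterexample to 0

Answer: x = -1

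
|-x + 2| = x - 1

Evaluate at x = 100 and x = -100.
x = 100: LHS = |-100 + 2| = |-98| = 98, RHS = 100 - 1 = 99; 98 = 99 — FAILS
x = -100: LHS = |-(-100) + 2| = |102| = 102, RHS = (-100) - 1 = -101; 102 = -101 — FAILS

Answer: No, fails for both x = 100 and x = -100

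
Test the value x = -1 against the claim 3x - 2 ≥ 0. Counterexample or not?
Substitute x = -1 into the relation:
x = -1: LHS = 3·(-1) - 2 = -5; -5 ≥ 0 — FAILS

Since the claim fails at x = -1, this value is a counterexample.

Answer: Yes, x = -1 is a counterexample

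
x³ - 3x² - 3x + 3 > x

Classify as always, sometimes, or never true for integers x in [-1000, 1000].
Holds at x = 0: LHS = 0³ - 3·0² - 3·0 + 3 = 3; 3 > 0 — holds
Fails at x = 1: LHS = 1³ - 3·1² - 3·1 + 3 = -2; -2 > 1 — FAILS
It is satisfied by some integers in the range but not all.

Answer: Sometimes true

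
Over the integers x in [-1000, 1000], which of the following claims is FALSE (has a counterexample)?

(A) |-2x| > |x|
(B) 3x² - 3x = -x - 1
(A) x = 0: LHS = |-2·0| = |0| = 0, RHS = |0| = 0; 0 > 0 — FAILS
(B) x = 0: LHS = 3·0² - 3·0 = 0, RHS = -0 - 1 = -1; 0 = -1 — FAILS

Answer: Both A and B are false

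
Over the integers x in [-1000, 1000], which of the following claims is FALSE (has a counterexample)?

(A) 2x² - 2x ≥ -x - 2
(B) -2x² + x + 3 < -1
(A) Over all integers in [-1000, 1000], LHS − RHS is smallest at x = 0, where it equals 2:
x = 0: LHS = 2·0² - 2·0 = 0, RHS = -0 - 2 = -2; 0 ≥ -2 — holds
At the ends of the range:
x = -1000: LHS = 2·(-1000)² - 2·(-1000) = 2002000, RHS = -(-1000) - 2 = 998; 2002000 ≥ 998 — holds
x = 1000: LHS = 2·1000² - 2·1000 = 1998000, RHS = -1000 - 2 = -1002; 1998000 ≥ -1002 — holds
Hence LHS − RHS is never negative, i.e. LHS ≥ RHS throughout, so the relation holds for every integer in [-1000, 1000].

(B) x = 0: LHS = -2·0² + 0 + 3 = 3; 3 < -1 — FAILS

Only (B) has a counterexample.

Answer: B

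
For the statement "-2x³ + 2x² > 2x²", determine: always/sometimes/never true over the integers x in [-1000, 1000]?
Holds at x = -1: LHS = -2·(-1)³ + 2·(-1)² = 4, RHS = 2·(-1)² = 2; 4 > 2 — holds
Fails at x = 0: LHS = -2·0³ + 2·0² = 0, RHS = 2·0² = 0; 0 > 0 — FAILS
It is satisfied by some integers in the range but not all.

Answer: Sometimes true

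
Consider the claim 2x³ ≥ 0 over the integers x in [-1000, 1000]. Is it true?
The claim fails at x = -1:
x = -1: LHS = 2·(-1)³ = -2; -2 ≥ 0 — FAILS

Because a single integer refutes it, the statement is false.

Answer: False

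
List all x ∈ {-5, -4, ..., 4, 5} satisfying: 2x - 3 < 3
Holds for: {-5, -4, -3, -2, -1, 0, 1, 2}
Fails for: {3, 4, 5}

Answer: {-5, -4, -3, -2, -1, 0, 1, 2}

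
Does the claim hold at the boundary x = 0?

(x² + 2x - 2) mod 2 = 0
x = 0: LHS = (0² + 2·0 - 2) mod 2 = (-2) mod 2 = 0; 0 = 0 — holds

The relation is satisfied at x = 0.

Answer: Yes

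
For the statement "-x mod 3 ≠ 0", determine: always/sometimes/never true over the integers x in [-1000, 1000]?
Holds at x = 1: LHS = (-1) mod 3 = 2; 2 ≠ 0 — holds
Fails at x = 0: LHS = (-0) mod 3 = 0 mod 3 = 0; 0 ≠ 0 — FAILS
It is satisfied by some integers in the range but not all.

Answer: Sometimes true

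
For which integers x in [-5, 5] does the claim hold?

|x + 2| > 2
Holds for: {-5, 1, 2, 3, 4, 5}
Fails for: {-4, -3, -2, -1, 0}

Answer: {-5, 1, 2, 3, 4, 5}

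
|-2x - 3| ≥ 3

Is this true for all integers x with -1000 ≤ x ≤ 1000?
The claim fails at x = -1:
x = -1: LHS = |-2·(-1) - 3| = |-1| = 1; 1 ≥ 3 — FAILS

Because a single integer refutes it, the statement is false.

Answer: False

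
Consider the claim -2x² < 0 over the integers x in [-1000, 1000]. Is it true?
The claim fails at x = 0:
x = 0: LHS = -2·0² = 0; 0 < 0 — FAILS

Because a single integer refutes it, the statement is false.

Answer: False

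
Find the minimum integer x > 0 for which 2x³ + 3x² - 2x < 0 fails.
Testing positive integers:
x = 1: LHS = 2·1³ + 3·1² - 2·1 = 3; 3 < 0 — FAILS  ← smallest positive counterexample

Answer: x = 1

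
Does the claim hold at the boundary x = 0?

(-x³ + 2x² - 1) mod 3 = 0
x = 0: LHS = (-0³ + 2·0² - 1) mod 3 = (-1) mod 3 = 2; 2 = 0 — FAILS

The relation fails at x = 0, so x = 0 is a counterexample.

Answer: No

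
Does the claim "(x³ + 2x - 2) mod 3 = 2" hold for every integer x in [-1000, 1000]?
The claim fails at x = 0:
x = 0: LHS = (0³ + 2·0 - 2) mod 3 = (-2) mod 3 = 1; 1 = 2 — FAILS

Because a single integer refutes it, the statement is false.

Answer: False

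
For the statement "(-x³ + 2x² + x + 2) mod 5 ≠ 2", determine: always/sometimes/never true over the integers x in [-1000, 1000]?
Holds at x = 1: LHS = (-1³ + 2·1² + 1 + 2) mod 5 = 4 mod 5 = 4; 4 ≠ 2 — holds
Fails at x = 0: LHS = (-0³ + 2·0² + 0 + 2) mod 5 = 2 mod 5 = 2; 2 ≠ 2 — FAILS
It is satisfied by some integers in the range but not all.

Answer: Sometimes true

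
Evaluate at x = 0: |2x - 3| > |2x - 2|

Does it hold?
x = 0: LHS = |2·0 - 3| = |-3| = 3, RHS = |2·0 - 2| = |-2| = 2; 3 > 2 — holds

The relation is satisfied at x = 0.

Answer: Yes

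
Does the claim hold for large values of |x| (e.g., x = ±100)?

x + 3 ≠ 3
x = 100: LHS = 100 + 3 = 103; 103 ≠ 3 — holds
x = -100: LHS = (-100) + 3 = -97; -97 ≠ 3 — holds

Answer: Yes, holds for both x = 100 and x = -100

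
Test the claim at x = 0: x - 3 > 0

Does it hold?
x = 0: LHS = 0 - 3 = -3; -3 > 0 — FAILS

The relation fails at x = 0, so x = 0 is a counterexample.

Answer: No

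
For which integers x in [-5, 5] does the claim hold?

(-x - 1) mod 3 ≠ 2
Holds for: {-5, -4, -2, -1, 1, 2, 4, 5}
Fails for: {-3, 0, 3}

Answer: {-5, -4, -2, -1, 1, 2, 4, 5}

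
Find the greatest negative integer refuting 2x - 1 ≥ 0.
Testing negative integers from -1 downward:
x = -1: LHS = 2·(-1) - 1 = -3; -3 ≥ 0 — FAILS  ← closest negative counterexample to 0

Answer: x = -1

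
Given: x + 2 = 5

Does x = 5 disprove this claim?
Substitute x = 5 into the relation:
x = 5: LHS = 5 + 2 = 7; 7 = 5 — FAILS

Since the claim fails at x = 5, this value is a counterexample.

Answer: Yes, x = 5 is a counterexample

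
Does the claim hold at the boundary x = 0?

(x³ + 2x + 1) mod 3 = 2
x = 0: LHS = (0³ + 2·0 + 1) mod 3 = 1 mod 3 = 1; 1 = 2 — FAILS

The relation fails at x = 0, so x = 0 is a counterexample.

Answer: No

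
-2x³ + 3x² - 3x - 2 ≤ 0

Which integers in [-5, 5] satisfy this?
Holds for: {0, 1, 2, 3, 4, 5}
Fails for: {-5, -4, -3, -2, -1}

Answer: {0, 1, 2, 3, 4, 5}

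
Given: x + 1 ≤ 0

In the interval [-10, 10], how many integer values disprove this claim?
Counterexamples in [-10, 10]: {0, 1, 2, 3, 4, 5, 6, 7, 8, 9, 10}.

Counting them gives 11 values.

Answer: 11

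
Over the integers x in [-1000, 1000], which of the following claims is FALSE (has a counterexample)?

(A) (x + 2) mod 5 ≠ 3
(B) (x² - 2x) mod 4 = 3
(A) x = 1: LHS = (1 + 2) mod 5 = 3 mod 5 = 3; 3 ≠ 3 — FAILS
(B) x = 0: LHS = (0² - 2·0) mod 4 = 0 mod 4 = 0; 0 = 3 — FAILS

Answer: Both A and B are false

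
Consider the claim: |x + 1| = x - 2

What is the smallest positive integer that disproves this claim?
Testing positive integers:
x = 1: LHS = |1 + 1| = |2| = 2, RHS = 1 - 2 = -1; 2 = -1 — FAILS  ← smallest positive counterexample

Answer: x = 1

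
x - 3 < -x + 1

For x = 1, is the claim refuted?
Substitute x = 1 into the relation:
x = 1: LHS = 1 - 3 = -2, RHS = -1 + 1 = 0; -2 < 0 — holds

The claim holds here, so x = 1 is not a counterexample. (A counterexample exists elsewhere, e.g. x = 2.)

Answer: No, x = 1 is not a counterexample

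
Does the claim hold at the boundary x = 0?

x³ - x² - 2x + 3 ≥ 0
x = 0: LHS = 0³ - 0² - 2·0 + 3 = 3; 3 ≥ 0 — holds

The relation is satisfied at x = 0.

Answer: Yes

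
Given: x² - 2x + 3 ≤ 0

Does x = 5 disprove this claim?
Substitute x = 5 into the relation:
x = 5: LHS = 5² - 2·5 + 3 = 18; 18 ≤ 0 — FAILS

Since the claim fails at x = 5, this value is a counterexample.

Answer: Yes, x = 5 is a counterexample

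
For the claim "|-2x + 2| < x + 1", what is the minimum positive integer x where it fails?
Testing positive integers:
x = 1: LHS = |-2·1 + 2| = |0| = 0, RHS = 1 + 1 = 2; 0 < 2 — holds
x = 2: LHS = |-2·2 + 2| = |-2| = 2, RHS = 2 + 1 = 3; 2 < 3 — holds
x = 3: LHS = |-2·3 + 2| = |-4| = 4, RHS = 3 + 1 = 4; 4 < 4 — FAILS  ← smallest positive counterexample

Answer: x = 3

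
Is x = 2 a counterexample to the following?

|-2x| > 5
Substitute x = 2 into the relation:
x = 2: LHS = |-2·2| = |-4| = 4; 4 > 5 — FAILS

Since the claim fails at x = 2, this value is a counterexample.

Answer: Yes, x = 2 is a counterexample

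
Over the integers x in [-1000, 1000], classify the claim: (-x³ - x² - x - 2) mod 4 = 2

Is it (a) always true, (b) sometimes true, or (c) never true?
Holds at x = 0: LHS = (-0³ - 0² - 0 - 2) mod 4 = (-2) mod 4 = 2; 2 = 2 — holds
Fails at x = 1: LHS = (-1³ - 1² - 1 - 2) mod 4 = (-5) mod 4 = 3; 3 = 2 — FAILS
It is satisfied by some integers in the range but not all.

Answer: Sometimes true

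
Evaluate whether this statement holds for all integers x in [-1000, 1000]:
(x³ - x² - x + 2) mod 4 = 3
The claim fails at x = 0:
x = 0: LHS = (0³ - 0² - 0 + 2) mod 4 = 2 mod 4 = 2; 2 = 3 — FAILS

Because a single integer refutes it, the statement is false.

Answer: False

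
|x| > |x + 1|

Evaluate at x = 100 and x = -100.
x = 100: LHS = |100| = 100, RHS = |100 + 1| = |101| = 101; 100 > 101 — FAILS
x = -100: LHS = |-100| = 100, RHS = |(-100) + 1| = |-99| = 99; 100 > 99 — holds

Answer: Partially: fails for x = 100, holds for x = -100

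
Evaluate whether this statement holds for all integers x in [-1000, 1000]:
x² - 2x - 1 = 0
The claim fails at x = 0:
x = 0: LHS = 0² - 2·0 - 1 = -1; -1 = 0 — FAILS

Because a single integer refutes it, the statement is false.

Answer: False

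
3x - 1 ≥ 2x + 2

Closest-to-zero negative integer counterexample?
Testing negative integers from -1 downward:
x = -1: LHS = 3·(-1) - 1 = -4, RHS = 2·(-1) + 2 = 0; -4 ≥ 0 — FAILS  ← closest negative counterexample to 0

Answer: x = -1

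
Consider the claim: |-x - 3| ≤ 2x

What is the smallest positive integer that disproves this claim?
Testing positive integers:
x = 1: LHS = |-1 - 3| = |-4| = 4, RHS = 2·1 = 2; 4 ≤ 2 — FAILS  ← smallest positive counterexample

Answer: x = 1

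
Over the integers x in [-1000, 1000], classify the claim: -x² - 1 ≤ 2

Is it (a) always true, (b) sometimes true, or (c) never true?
Over all integers in [-1000, 1000], LHS − RHS is largest at x = 0, where it equals -3:
x = 0: LHS = -0² - 1 = -1; -1 ≤ 2 — holds
At the ends of the range:
x = -1000: LHS = -(-1000)² - 1 = -1000001; -1000001 ≤ 2 — holds
x = 1000: LHS = -1000² - 1 = -1000001; -1000001 ≤ 2 — holds
Hence LHS − RHS is never positive, i.e. LHS ≤ RHS throughout, so the relation holds for every integer in [-1000, 1000].

No counterexample exists.

Answer: Always true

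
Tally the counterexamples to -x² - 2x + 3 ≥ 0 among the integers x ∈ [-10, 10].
Counterexamples in [-10, 10]: {-10, -9, -8, -7, -6, -5, -4, 2, 3, 4, 5, 6, 7, 8, 9, 10}.

Counting them gives 16 values.

Answer: 16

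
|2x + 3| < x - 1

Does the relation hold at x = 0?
x = 0: LHS = |2·0 + 3| = |3| = 3, RHS = 0 - 1 = -1; 3 < -1 — FAILS

The relation fails at x = 0, so x = 0 is a counterexample.

Answer: No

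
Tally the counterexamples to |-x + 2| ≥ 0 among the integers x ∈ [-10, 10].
An absolute value is never negative, so the left side is ≥ 0 for every x, while the right side is 0. Tightest case in [-10, 10] is x = 2:
x = 2: LHS = |-2 + 2| = |0| = 0; 0 ≥ 0 — holds
Hence LHS − RHS is never negative, i.e. LHS ≥ RHS throughout, so the relation holds for every integer in [-10, 10].

No counterexample appears in that range.

Answer: 0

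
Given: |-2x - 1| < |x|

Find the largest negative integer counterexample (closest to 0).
Testing negative integers from -1 downward:
x = -1: LHS = |-2·(-1) - 1| = |1| = 1, RHS = |-1| = 1; 1 < 1 — FAILS  ← closest negative counterexample to 0

Answer: x = -1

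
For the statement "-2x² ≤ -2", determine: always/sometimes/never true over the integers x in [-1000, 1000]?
Holds at x = 1: LHS = -2·1² = -2; -2 ≤ -2 — holds
Fails at x = 0: LHS = -2·0² = 0; 0 ≤ -2 — FAILS
It is satisfied by some integers in the range but not all.

Answer: Sometimes true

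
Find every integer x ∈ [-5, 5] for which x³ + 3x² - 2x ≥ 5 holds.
Holds for: {-3, -2, 2, 3, 4, 5}
Fails for: {-5, -4, -1, 0, 1}

Answer: {-3, -2, 2, 3, 4, 5}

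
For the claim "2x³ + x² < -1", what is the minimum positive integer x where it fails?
Testing positive integers:
x = 1: LHS = 2·1³ + 1² = 3; 3 < -1 — FAILS  ← smallest positive counterexample

Answer: x = 1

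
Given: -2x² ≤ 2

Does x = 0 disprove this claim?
Substitute x = 0 into the relation:
x = 0: LHS = -2·0² = 0; 0 ≤ 2 — holds

The relation holds at x = 0, so it is not a counterexample.

Answer: No, x = 0 is not a counterexample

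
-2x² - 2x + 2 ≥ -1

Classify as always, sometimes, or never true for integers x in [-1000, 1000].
Holds at x = 0: LHS = -2·0² - 2·0 + 2 = 2; 2 ≥ -1 — holds
Fails at x = 1: LHS = -2·1² - 2·1 + 2 = -2; -2 ≥ -1 — FAILS
It is satisfied by some integers in the range but not all.

Answer: Sometimes true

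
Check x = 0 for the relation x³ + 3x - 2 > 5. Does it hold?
x = 0: LHS = 0³ + 3·0 - 2 = -2; -2 > 5 — FAILS

The relation fails at x = 0, so x = 0 is a counterexample.

Answer: No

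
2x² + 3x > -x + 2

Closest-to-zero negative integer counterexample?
Testing negative integers from -1 downward:
x = -1: LHS = 2·(-1)² + 3·(-1) = -1, RHS = -(-1) + 2 = 3; -1 > 3 — FAILS  ← closest negative counterexample to 0

Answer: x = -1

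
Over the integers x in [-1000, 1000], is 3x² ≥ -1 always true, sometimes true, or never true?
Over all integers in [-1000, 1000], LHS − RHS is smallest at x = 0, where it equals 1:
x = 0: LHS = 3·0² = 0; 0 ≥ -1 — holds
At the ends of the range:
x = -1000: LHS = 3·(-1000)² = 3000000; 3000000 ≥ -1 — holds
x = 1000: LHS = 3·1000² = 3000000; 3000000 ≥ -1 — holds
Hence LHS − RHS is never negative, i.e. LHS ≥ RHS throughout, so the relation holds for every integer in [-1000, 1000].

No counterexample exists.

Answer: Always true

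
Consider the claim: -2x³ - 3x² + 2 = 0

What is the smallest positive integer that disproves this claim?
Testing positive integers:
x = 1: LHS = -2·1³ - 3·1² + 2 = -3; -3 = 0 — FAILS  ← smallest positive counterexample

Answer: x = 1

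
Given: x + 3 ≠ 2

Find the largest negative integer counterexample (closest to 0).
Testing negative integers from -1 downward:
x = -1: LHS = (-1) + 3 = 2; 2 ≠ 2 — FAILS  ← closest negative counterexample to 0

Answer: x = -1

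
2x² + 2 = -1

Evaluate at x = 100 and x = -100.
x = 100: LHS = 2·100² + 2 = 20002; 20002 = -1 — FAILS
x = -100: LHS = 2·(-100)² + 2 = 20002; 20002 = -1 — FAILS

Answer: No, fails for both x = 100 and x = -100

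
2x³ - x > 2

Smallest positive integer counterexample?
Testing positive integers:
x = 1: LHS = 2·1³ - 1 = 1; 1 > 2 — FAILS  ← smallest positive counterexample

Answer: x = 1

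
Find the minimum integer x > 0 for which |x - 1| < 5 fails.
Testing positive integers:
x = 1: LHS = |1 - 1| = |0| = 0; 0 < 5 — holds
x = 2: LHS = |2 - 1| = |1| = 1; 1 < 5 — holds
x = 3: LHS = |3 - 1| = |2| = 2; 2 < 5 — holds
x = 4: LHS = |4 - 1| = |3| = 3; 3 < 5 — holds
x = 5: LHS = |5 - 1| = |4| = 4; 4 < 5 — holds
x = 6: LHS = |6 - 1| = |5| = 5; 5 < 5 — FAILS  ← smallest positive counterexample

Answer: x = 6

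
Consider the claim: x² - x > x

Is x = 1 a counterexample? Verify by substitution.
Substitute x = 1 into the relation:
x = 1: LHS = 1² - 1 = 0; 0 > 1 — FAILS

Since the claim fails at x = 1, this value is a counterexample.

Answer: Yes, x = 1 is a counterexample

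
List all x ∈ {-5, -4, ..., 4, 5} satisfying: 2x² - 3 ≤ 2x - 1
Holds for: {0, 1}
Fails for: {-5, -4, -3, -2, -1, 2, 3, 4, 5}

Answer: {0, 1}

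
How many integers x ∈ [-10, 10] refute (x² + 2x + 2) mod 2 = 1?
Counterexamples in [-10, 10]: {-10, -8, -6, -4, -2, 0, 2, 4, 6, 8, 10}.

Counting them gives 11 values.

Answer: 11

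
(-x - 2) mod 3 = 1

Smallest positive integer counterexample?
Testing positive integers:
x = 1: LHS = (-1 - 2) mod 3 = (-3) mod 3 = 0; 0 = 1 — FAILS  ← smallest positive counterexample

Answer: x = 1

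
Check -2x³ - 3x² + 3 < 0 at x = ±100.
x = 100: LHS = -2·100³ - 3·100² + 3 = -2029997; -2029997 < 0 — holds
x = -100: LHS = -2·(-100)³ - 3·(-100)² + 3 = 1970003; 1970003 < 0 — FAILS

Answer: Partially: holds for x = 100, fails for x = -100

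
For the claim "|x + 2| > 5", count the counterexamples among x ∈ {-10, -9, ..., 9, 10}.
Counterexamples in [-10, 10]: {-7, -6, -5, -4, -3, -2, -1, 0, 1, 2, 3}.

Counting them gives 11 values.

Answer: 11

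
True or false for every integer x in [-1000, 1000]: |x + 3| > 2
The claim fails at x = -1:
x = -1: LHS = |(-1) + 3| = |2| = 2; 2 > 2 — FAILS

Because a single integer refutes it, the statement is false.

Answer: False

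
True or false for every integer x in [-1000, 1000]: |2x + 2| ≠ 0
The claim fails at x = -1:
x = -1: LHS = |2·(-1) + 2| = |0| = 0; 0 ≠ 0 — FAILS

Because a single integer refutes it, the statement is false.

Answer: False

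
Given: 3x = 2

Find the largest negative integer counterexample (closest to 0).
Testing negative integers from -1 downward:
x = -1: LHS = 3·(-1) = -3; -3 = 2 — FAILS  ← closest negative counterexample to 0

Answer: x = -1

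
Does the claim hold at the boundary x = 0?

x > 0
x = 0: 0 > 0 — FAILS

The relation fails at x = 0, so x = 0 is a counterexample.

Answer: No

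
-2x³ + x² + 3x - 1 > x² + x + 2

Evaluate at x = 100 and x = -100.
x = 100: LHS = -2·100³ + 100² + 3·100 - 1 = -1989701, RHS = 100² + 100 + 2 = 10102; -1989701 > 10102 — FAILS
x = -100: LHS = -2·(-100)³ + (-100)² + 3·(-100) - 1 = 2009699, RHS = (-100)² + (-100) + 2 = 9902; 2009699 > 9902 — holds

Answer: Partially: fails for x = 100, holds for x = -100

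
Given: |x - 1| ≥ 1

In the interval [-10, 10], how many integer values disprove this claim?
Counterexamples in [-10, 10]: {1}.

Counting them gives 1 values.

Answer: 1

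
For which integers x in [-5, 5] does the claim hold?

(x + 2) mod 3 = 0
Holds for: {-5, -2, 1, 4}
Fails for: {-4, -3, -1, 0, 2, 3, 5}

Answer: {-5, -2, 1, 4}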